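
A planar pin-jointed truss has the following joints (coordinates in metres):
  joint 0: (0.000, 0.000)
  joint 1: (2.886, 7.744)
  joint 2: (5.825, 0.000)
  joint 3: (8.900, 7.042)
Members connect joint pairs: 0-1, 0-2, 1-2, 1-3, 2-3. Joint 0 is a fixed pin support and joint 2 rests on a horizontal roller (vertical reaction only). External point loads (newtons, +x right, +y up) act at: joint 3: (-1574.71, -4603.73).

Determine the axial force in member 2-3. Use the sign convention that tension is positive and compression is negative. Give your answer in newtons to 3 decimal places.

-4970.715

N=4 nodes, M=5 members, R=3 reactions → 2N=8, M+R=8
member 0 (0-1): L=8.2643, (cx,cy)=(0.3492,0.9370)
member 1 (0-2): L=5.8250, (cx,cy)=(1.0000,0.0000)
member 2 (1-2): L=8.2829, (cx,cy)=(0.3548,-0.9349)
member 3 (1-3): L=6.0548, (cx,cy)=(0.9933,-0.1159)
member 4 (2-3): L=7.6841, (cx,cy)=(0.4002,0.9164)
solve A·x = −loads:
  F[0-1] = +561.9652 N (tension)
  F[0-2] = -1770.9557 N (compression)
  F[1-2] = -614.9793 N (compression)
  F[1-3] = +417.2699 N (tension)
  F[2-3] = -4970.7151 N (compression)
  Rx@0 = +1574.7100 N
  Ry@0 = -526.5857 N
  Ry@2 = +5130.3157 N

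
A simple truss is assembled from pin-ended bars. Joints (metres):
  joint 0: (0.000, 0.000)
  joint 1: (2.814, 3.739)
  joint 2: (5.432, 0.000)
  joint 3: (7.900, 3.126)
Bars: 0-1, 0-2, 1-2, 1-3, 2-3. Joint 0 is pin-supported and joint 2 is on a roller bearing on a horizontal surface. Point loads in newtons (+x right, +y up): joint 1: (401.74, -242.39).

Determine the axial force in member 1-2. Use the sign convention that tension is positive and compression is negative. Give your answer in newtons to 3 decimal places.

-490.865

N=4 nodes, M=5 members, R=3 reactions → 2N=8, M+R=8
member 0 (0-1): L=4.6796, (cx,cy)=(0.6013,0.7990)
member 1 (0-2): L=5.4320, (cx,cy)=(1.0000,0.0000)
member 2 (1-2): L=4.5644, (cx,cy)=(0.5736,-0.8192)
member 3 (1-3): L=5.1228, (cx,cy)=(0.9928,-0.1197)
member 4 (2-3): L=3.9828, (cx,cy)=(0.6197,0.7849)
solve A·x = −loads:
  F[0-1] = +199.8840 N (tension)
  F[0-2] = +281.5432 N (tension)
  F[1-2] = -490.8652 N (compression)
  F[1-3] = -0.0000 N (tension)
  F[2-3] = +0.0000 N (tension)
  Rx@0 = -401.7400 N
  Ry@0 = -159.7071 N
  Ry@2 = +402.0971 N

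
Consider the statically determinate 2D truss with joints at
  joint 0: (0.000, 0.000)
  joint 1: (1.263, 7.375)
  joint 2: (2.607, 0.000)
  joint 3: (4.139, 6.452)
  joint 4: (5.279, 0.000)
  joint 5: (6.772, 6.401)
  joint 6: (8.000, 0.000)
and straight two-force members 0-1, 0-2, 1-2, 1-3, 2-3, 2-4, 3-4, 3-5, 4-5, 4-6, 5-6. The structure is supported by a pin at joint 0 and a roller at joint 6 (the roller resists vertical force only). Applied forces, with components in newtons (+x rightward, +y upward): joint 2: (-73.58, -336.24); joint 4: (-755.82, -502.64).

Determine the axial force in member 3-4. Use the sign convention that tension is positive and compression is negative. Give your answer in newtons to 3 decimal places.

N=7 nodes, M=11 members, R=3 reactions → 2N=14, M+R=14
member 0 (0-1): L=7.4824, (cx,cy)=(0.1688,0.9857)
member 1 (0-2): L=2.6070, (cx,cy)=(1.0000,0.0000)
member 2 (1-2): L=7.4965, (cx,cy)=(0.1793,-0.9838)
member 3 (1-3): L=3.0205, (cx,cy)=(0.9522,-0.3056)
member 4 (2-3): L=6.6314, (cx,cy)=(0.2310,0.9729)
member 5 (2-4): L=2.6720, (cx,cy)=(1.0000,0.0000)
member 6 (3-4): L=6.5519, (cx,cy)=(0.1740,-0.9847)
member 7 (3-5): L=2.6335, (cx,cy)=(0.9998,-0.0194)
member 8 (4-5): L=6.5728, (cx,cy)=(0.2271,0.9739)
member 9 (4-6): L=2.7210, (cx,cy)=(1.0000,0.0000)
member 10 (5-6): L=6.5177, (cx,cy)=(0.1884,-0.9821)
solve A·x = −loads:
  F[0-1] = -403.4169 N (compression)
  F[0-2] = -761.3045 N (compression)
  F[1-2] = +452.8778 N (tension)
  F[1-3] = -156.7893 N (compression)
  F[2-3] = -112.3389 N (compression)
  F[2-4] = -580.5777 N (compression)
  F[3-4] = +66.0120 N (tension)
  F[3-5] = -186.7631 N (compression)
  F[4-5] = +449.3817 N (tension)
  F[4-6] = +84.6520 N (tension)
  F[5-6] = -449.2984 N (compression)
  Rx@0 = +829.4000 N
  Ry@0 = +397.6282 N
  Ry@6 = +441.2518 N

66.012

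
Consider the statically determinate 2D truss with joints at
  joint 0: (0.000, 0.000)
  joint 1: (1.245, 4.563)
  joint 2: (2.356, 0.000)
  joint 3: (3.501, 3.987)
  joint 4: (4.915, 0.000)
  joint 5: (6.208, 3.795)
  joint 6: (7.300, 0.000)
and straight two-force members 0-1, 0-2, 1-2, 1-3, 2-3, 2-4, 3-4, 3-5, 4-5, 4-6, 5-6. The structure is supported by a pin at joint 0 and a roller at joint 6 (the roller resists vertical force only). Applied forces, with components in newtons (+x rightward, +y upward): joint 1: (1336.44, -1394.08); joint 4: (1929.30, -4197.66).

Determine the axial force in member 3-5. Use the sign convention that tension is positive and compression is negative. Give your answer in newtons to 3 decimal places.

N=7 nodes, M=11 members, R=3 reactions → 2N=14, M+R=14
member 0 (0-1): L=4.7298, (cx,cy)=(0.2632,0.9647)
member 1 (0-2): L=2.3560, (cx,cy)=(1.0000,0.0000)
member 2 (1-2): L=4.6963, (cx,cy)=(0.2366,-0.9716)
member 3 (1-3): L=2.3284, (cx,cy)=(0.9689,-0.2474)
member 4 (2-3): L=4.1482, (cx,cy)=(0.2760,0.9612)
member 5 (2-4): L=2.5590, (cx,cy)=(1.0000,0.0000)
member 6 (3-4): L=4.2303, (cx,cy)=(0.3343,-0.9425)
member 7 (3-5): L=2.7138, (cx,cy)=(0.9975,-0.0707)
member 8 (4-5): L=4.0092, (cx,cy)=(0.3225,0.9466)
member 9 (4-6): L=2.3850, (cx,cy)=(1.0000,0.0000)
member 10 (5-6): L=3.9490, (cx,cy)=(0.2765,-0.9610)
solve A·x = −loads:
  F[0-1] = -1754.2476 N (compression)
  F[0-2] = +3727.5014 N (tension)
  F[1-2] = +831.2190 N (tension)
  F[1-3] = -2058.8353 N (compression)
  F[2-3] = -840.2690 N (compression)
  F[2-4] = +4156.0783 N (tension)
  F[3-4] = +496.5768 N (tension)
  F[3-5] = -2398.7721 N (compression)
  F[4-5] = +3940.1792 N (tension)
  F[4-6] = +1122.0283 N (tension)
  F[5-6] = -4057.5769 N (compression)
  Rx@0 = -3265.7400 N
  Ry@0 = +1692.3833 N
  Ry@6 = +3899.3567 N

-2398.772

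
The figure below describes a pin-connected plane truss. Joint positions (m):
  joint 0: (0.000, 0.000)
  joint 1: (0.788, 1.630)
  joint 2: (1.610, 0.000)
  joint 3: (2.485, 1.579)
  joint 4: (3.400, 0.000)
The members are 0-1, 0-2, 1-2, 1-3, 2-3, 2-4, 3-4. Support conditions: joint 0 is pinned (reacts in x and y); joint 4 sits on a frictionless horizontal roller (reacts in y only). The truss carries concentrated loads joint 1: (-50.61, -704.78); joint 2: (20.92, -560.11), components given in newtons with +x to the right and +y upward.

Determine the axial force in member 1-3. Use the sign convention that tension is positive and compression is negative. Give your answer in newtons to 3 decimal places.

-451.032

N=5 nodes, M=7 members, R=3 reactions → 2N=10, M+R=10
member 0 (0-1): L=1.8105, (cx,cy)=(0.4352,0.9003)
member 1 (0-2): L=1.6100, (cx,cy)=(1.0000,0.0000)
member 2 (1-2): L=1.8255, (cx,cy)=(0.4503,-0.8929)
member 3 (1-3): L=1.6978, (cx,cy)=(0.9995,-0.0300)
member 4 (2-3): L=1.8052, (cx,cy)=(0.4847,0.8747)
member 5 (2-4): L=1.7900, (cx,cy)=(1.0000,0.0000)
member 6 (3-4): L=1.8250, (cx,cy)=(0.5014,-0.8652)
solve A·x = −loads:
  F[0-1] = -955.8692 N (compression)
  F[0-2] = +386.3456 N (tension)
  F[1-2] = +189.6655 N (tension)
  F[1-3] = -451.0315 N (compression)
  F[2-3] = +446.7465 N (tension)
  F[2-4] = +234.2891 N (tension)
  F[3-4] = -467.2867 N (compression)
  Rx@0 = +29.6900 N
  Ry@0 = +860.5813 N
  Ry@4 = +404.3087 N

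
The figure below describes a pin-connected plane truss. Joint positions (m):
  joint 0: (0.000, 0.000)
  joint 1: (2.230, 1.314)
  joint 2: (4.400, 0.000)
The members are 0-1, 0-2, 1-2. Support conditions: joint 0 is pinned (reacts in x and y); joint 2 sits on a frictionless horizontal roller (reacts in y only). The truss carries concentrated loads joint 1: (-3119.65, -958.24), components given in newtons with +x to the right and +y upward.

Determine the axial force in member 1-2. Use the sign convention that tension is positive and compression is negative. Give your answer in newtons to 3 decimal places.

861.030

N=3 nodes, M=3 members, R=3 reactions → 2N=6, M+R=6
member 0 (0-1): L=2.5883, (cx,cy)=(0.8616,0.5077)
member 1 (0-2): L=4.4000, (cx,cy)=(1.0000,0.0000)
member 2 (1-2): L=2.5368, (cx,cy)=(0.8554,-0.5180)
solve A·x = −loads:
  F[0-1] = -2766.0700 N (compression)
  F[0-2] = -736.5242 N (compression)
  F[1-2] = +861.0301 N (tension)
  Rx@0 = +3119.6500 N
  Ry@0 = +1404.2275 N
  Ry@2 = -445.9875 N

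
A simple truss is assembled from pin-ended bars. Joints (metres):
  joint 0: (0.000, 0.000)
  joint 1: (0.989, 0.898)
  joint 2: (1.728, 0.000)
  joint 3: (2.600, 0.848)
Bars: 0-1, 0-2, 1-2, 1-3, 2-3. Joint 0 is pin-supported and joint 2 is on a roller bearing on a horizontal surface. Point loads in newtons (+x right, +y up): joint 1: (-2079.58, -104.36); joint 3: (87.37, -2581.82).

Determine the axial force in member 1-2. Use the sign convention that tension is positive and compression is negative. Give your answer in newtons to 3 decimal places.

N=4 nodes, M=5 members, R=3 reactions → 2N=8, M+R=8
member 0 (0-1): L=1.3359, (cx,cy)=(0.7403,0.6722)
member 1 (0-2): L=1.7280, (cx,cy)=(1.0000,0.0000)
member 2 (1-2): L=1.1630, (cx,cy)=(0.6354,-0.7722)
member 3 (1-3): L=1.6118, (cx,cy)=(0.9995,-0.0310)
member 4 (2-3): L=1.2163, (cx,cy)=(0.7169,0.6972)
solve A·x = −loads:
  F[0-1] = +327.8668 N (tension)
  F[0-2] = -2234.9450 N (compression)
  F[1-2] = -527.4063 N (compression)
  F[1-3] = +2658.7275 N (tension)
  F[2-3] = -3584.9700 N (compression)
  Rx@0 = +1992.2100 N
  Ry@0 = -220.4004 N
  Ry@2 = +2906.5804 N

-527.406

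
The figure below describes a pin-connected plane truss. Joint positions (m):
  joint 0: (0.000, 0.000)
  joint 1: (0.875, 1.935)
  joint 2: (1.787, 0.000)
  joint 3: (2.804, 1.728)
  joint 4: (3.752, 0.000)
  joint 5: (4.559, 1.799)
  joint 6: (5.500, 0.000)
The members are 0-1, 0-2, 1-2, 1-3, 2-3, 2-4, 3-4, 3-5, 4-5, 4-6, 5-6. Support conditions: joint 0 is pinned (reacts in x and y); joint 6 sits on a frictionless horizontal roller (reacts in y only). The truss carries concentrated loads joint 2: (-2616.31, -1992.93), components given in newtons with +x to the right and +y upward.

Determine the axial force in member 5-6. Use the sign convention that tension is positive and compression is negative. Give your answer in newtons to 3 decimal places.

-730.753

N=7 nodes, M=11 members, R=3 reactions → 2N=14, M+R=14
member 0 (0-1): L=2.1236, (cx,cy)=(0.4120,0.9112)
member 1 (0-2): L=1.7870, (cx,cy)=(1.0000,0.0000)
member 2 (1-2): L=2.1392, (cx,cy)=(0.4263,-0.9046)
member 3 (1-3): L=1.9401, (cx,cy)=(0.9943,-0.1067)
member 4 (2-3): L=2.0051, (cx,cy)=(0.5072,0.8618)
member 5 (2-4): L=1.9650, (cx,cy)=(1.0000,0.0000)
member 6 (3-4): L=1.9710, (cx,cy)=(0.4810,-0.8767)
member 7 (3-5): L=1.7564, (cx,cy)=(0.9992,0.0404)
member 8 (4-5): L=1.9717, (cx,cy)=(0.4093,0.9124)
member 9 (4-6): L=1.7480, (cx,cy)=(1.0000,0.0000)
member 10 (5-6): L=2.0302, (cx,cy)=(0.4635,-0.8861)
solve A·x = −loads:
  F[0-1] = -1476.5712 N (compression)
  F[0-2] = -2007.9210 N (compression)
  F[1-2] = +1642.6076 N (tension)
  F[1-3] = -1316.2074 N (compression)
  F[2-3] = +588.3903 N (tension)
  F[2-4] = +1010.2528 N (tension)
  F[3-4] = -768.1330 N (compression)
  F[3-5] = -641.3176 N (compression)
  F[4-5] = +738.0988 N (tension)
  F[4-6] = +338.6978 N (tension)
  F[5-6] = -730.7529 N (compression)
  Rx@0 = +2616.3100 N
  Ry@0 = +1345.4089 N
  Ry@6 = +647.5211 N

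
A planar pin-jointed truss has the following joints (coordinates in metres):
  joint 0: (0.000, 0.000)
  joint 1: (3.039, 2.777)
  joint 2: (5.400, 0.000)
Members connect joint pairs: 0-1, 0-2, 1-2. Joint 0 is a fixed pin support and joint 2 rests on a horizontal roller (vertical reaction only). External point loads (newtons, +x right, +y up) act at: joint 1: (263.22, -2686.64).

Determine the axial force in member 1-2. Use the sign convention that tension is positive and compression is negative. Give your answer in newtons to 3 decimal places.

N=3 nodes, M=3 members, R=3 reactions → 2N=6, M+R=6
member 0 (0-1): L=4.1167, (cx,cy)=(0.7382,0.6746)
member 1 (0-2): L=5.4000, (cx,cy)=(1.0000,0.0000)
member 2 (1-2): L=3.6450, (cx,cy)=(0.6477,-0.7619)
solve A·x = −loads:
  F[0-1] = -1540.6810 N (compression)
  F[0-2] = +1400.5692 N (tension)
  F[1-2] = -2162.2531 N (compression)
  Rx@0 = -263.2200 N
  Ry@0 = +1039.2954 N
  Ry@2 = +1647.3446 N

-2162.253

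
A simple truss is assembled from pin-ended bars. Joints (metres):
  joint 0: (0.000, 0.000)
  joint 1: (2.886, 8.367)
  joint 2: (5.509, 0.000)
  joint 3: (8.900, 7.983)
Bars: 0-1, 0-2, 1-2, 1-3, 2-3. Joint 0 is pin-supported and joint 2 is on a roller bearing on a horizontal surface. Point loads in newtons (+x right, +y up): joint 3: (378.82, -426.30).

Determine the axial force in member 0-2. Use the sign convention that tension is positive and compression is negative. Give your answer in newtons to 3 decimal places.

98.965

N=4 nodes, M=5 members, R=3 reactions → 2N=8, M+R=8
member 0 (0-1): L=8.8507, (cx,cy)=(0.3261,0.9453)
member 1 (0-2): L=5.5090, (cx,cy)=(1.0000,0.0000)
member 2 (1-2): L=8.7685, (cx,cy)=(0.2991,-0.9542)
member 3 (1-3): L=6.0262, (cx,cy)=(0.9980,-0.0637)
member 4 (2-3): L=8.6734, (cx,cy)=(0.3910,0.9204)
solve A·x = −loads:
  F[0-1] = +858.2543 N (tension)
  F[0-2] = +98.9654 N (tension)
  F[1-2] = -886.7569 N (compression)
  F[1-3] = +546.2278 N (tension)
  F[2-3] = -425.3496 N (compression)
  Rx@0 = -378.8200 N
  Ry@0 = -811.3457 N
  Ry@2 = +1237.6457 N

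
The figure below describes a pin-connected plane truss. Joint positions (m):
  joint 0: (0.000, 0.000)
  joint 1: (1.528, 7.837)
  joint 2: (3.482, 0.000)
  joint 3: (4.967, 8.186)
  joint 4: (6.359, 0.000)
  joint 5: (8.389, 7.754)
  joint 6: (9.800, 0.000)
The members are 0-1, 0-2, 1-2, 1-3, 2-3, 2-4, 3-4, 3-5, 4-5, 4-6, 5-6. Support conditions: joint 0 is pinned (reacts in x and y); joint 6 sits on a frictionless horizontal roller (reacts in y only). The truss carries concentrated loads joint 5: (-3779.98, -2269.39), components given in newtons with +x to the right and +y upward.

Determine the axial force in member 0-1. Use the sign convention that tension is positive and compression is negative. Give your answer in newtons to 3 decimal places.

-3380.028

N=7 nodes, M=11 members, R=3 reactions → 2N=14, M+R=14
member 0 (0-1): L=7.9846, (cx,cy)=(0.1914,0.9815)
member 1 (0-2): L=3.4820, (cx,cy)=(1.0000,0.0000)
member 2 (1-2): L=8.0769, (cx,cy)=(0.2419,-0.9703)
member 3 (1-3): L=3.4567, (cx,cy)=(0.9949,0.1010)
member 4 (2-3): L=8.3196, (cx,cy)=(0.1785,0.9839)
member 5 (2-4): L=2.8770, (cx,cy)=(1.0000,0.0000)
member 6 (3-4): L=8.3035, (cx,cy)=(0.1676,-0.9858)
member 7 (3-5): L=3.4492, (cx,cy)=(0.9921,-0.1252)
member 8 (4-5): L=8.0153, (cx,cy)=(0.2533,0.9674)
member 9 (4-6): L=3.4410, (cx,cy)=(1.0000,0.0000)
member 10 (5-6): L=7.8813, (cx,cy)=(0.1790,-0.9838)
solve A·x = −loads:
  F[0-1] = -3380.0278 N (compression)
  F[0-2] = -3133.1471 N (compression)
  F[1-2] = +3268.7619 N (tension)
  F[1-3] = -1445.0082 N (compression)
  F[2-3] = -3223.4293 N (compression)
  F[2-4] = -1766.9928 N (compression)
  F[3-4] = +3702.4332 N (tension)
  F[3-5] = -2654.5665 N (compression)
  F[4-5] = -3773.0502 N (compression)
  F[4-6] = -190.7359 N (compression)
  F[5-6] = +1065.3814 N (tension)
  Rx@0 = +3779.9800 N
  Ry@0 = +3317.5586 N
  Ry@6 = -1048.1686 N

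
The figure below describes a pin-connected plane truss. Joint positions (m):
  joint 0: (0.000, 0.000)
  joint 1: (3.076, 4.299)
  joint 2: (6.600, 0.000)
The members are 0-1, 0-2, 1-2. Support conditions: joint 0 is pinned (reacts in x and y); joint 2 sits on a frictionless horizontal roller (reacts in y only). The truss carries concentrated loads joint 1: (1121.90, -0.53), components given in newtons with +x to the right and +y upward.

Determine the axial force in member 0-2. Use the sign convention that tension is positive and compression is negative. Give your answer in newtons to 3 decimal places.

599.229

N=3 nodes, M=3 members, R=3 reactions → 2N=6, M+R=6
member 0 (0-1): L=5.2861, (cx,cy)=(0.5819,0.8133)
member 1 (0-2): L=6.6000, (cx,cy)=(1.0000,0.0000)
member 2 (1-2): L=5.5588, (cx,cy)=(0.6340,-0.7734)
solve A·x = −loads:
  F[0-1] = +898.2141 N (tension)
  F[0-2] = +599.2291 N (tension)
  F[1-2] = -945.2269 N (compression)
  Rx@0 = -1121.9000 N
  Ry@0 = -730.4819 N
  Ry@2 = +731.0119 N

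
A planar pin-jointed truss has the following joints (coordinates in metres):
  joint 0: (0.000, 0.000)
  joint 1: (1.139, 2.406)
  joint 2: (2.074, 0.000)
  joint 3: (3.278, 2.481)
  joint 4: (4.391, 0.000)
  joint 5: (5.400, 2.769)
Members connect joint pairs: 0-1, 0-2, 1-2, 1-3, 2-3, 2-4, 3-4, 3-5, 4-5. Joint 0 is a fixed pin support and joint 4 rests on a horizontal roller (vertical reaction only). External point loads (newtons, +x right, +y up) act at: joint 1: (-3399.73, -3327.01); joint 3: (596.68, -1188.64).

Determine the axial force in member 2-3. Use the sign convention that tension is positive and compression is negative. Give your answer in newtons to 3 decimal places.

-1109.716

N=6 nodes, M=9 members, R=3 reactions → 2N=12, M+R=12
member 0 (0-1): L=2.6620, (cx,cy)=(0.4279,0.9038)
member 1 (0-2): L=2.0740, (cx,cy)=(1.0000,0.0000)
member 2 (1-2): L=2.5813, (cx,cy)=(0.3622,-0.9321)
member 3 (1-3): L=2.1403, (cx,cy)=(0.9994,0.0350)
member 4 (2-3): L=2.7577, (cx,cy)=(0.4366,0.8997)
member 5 (2-4): L=2.3170, (cx,cy)=(1.0000,0.0000)
member 6 (3-4): L=2.7192, (cx,cy)=(0.4093,-0.9124)
member 7 (3-5): L=2.1415, (cx,cy)=(0.9909,0.1345)
member 8 (4-5): L=2.9471, (cx,cy)=(0.3424,0.9396)
solve A·x = −loads:
  F[0-1] = -4747.5359 N (compression)
  F[0-2] = -771.6914 N (compression)
  F[1-2] = +1071.1020 N (tension)
  F[1-3] = +980.9973 N (tension)
  F[2-3] = -1109.7158 N (compression)
  F[2-4] = +100.7802 N (tension)
  F[3-4] = -246.2201 N (compression)
  F[3-5] = +0.0000 N (tension)
  F[4-5] = -0.0000 N (compression)
  Rx@0 = +2803.0500 N
  Ry@0 = +4290.9998 N
  Ry@4 = +224.6502 N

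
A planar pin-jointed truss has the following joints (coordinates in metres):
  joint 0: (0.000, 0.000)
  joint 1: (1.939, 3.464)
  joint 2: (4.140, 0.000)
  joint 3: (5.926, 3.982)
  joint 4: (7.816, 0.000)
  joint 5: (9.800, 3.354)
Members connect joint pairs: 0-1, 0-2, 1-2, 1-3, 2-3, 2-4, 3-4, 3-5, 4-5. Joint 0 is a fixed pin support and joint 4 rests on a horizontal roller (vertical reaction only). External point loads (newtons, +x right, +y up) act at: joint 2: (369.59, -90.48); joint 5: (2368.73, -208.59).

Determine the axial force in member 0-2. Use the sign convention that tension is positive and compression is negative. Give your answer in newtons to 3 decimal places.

N=6 nodes, M=9 members, R=3 reactions → 2N=12, M+R=12
member 0 (0-1): L=3.9698, (cx,cy)=(0.4884,0.8726)
member 1 (0-2): L=4.1400, (cx,cy)=(1.0000,0.0000)
member 2 (1-2): L=4.1041, (cx,cy)=(0.5363,-0.8440)
member 3 (1-3): L=4.0205, (cx,cy)=(0.9917,0.1288)
member 4 (2-3): L=4.3642, (cx,cy)=(0.4092,0.9124)
member 5 (2-4): L=3.6760, (cx,cy)=(1.0000,0.0000)
member 6 (3-4): L=4.4078, (cx,cy)=(0.4288,-0.9034)
member 7 (3-5): L=3.9246, (cx,cy)=(0.9871,-0.1600)
member 8 (4-5): L=3.8969, (cx,cy)=(0.5091,0.8607)
solve A·x = −loads:
  F[0-1] = +1176.7902 N (tension)
  F[0-2] = +2163.5259 N (tension)
  F[1-2] = -1042.1090 N (compression)
  F[1-3] = +1143.1968 N (tension)
  F[2-3] = +1063.1581 N (tension)
  F[2-4] = +799.9743 N (tension)
  F[3-4] = -1644.8676 N (compression)
  F[3-5] = +2303.7415 N (tension)
  F[4-5] = +185.9539 N (tension)
  Rx@0 = -2738.3200 N
  Ry@0 = -1026.8627 N
  Ry@4 = +1325.9327 N

2163.526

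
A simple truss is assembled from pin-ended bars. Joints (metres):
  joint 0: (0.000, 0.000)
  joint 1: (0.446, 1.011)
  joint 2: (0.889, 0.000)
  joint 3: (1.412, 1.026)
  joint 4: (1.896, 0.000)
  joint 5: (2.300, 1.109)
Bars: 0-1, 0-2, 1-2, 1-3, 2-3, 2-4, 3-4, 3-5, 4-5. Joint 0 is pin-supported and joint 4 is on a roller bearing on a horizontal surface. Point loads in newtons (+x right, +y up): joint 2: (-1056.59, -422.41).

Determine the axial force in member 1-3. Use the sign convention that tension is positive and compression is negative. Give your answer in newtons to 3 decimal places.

-195.967

N=6 nodes, M=9 members, R=3 reactions → 2N=12, M+R=12
member 0 (0-1): L=1.1050, (cx,cy)=(0.4036,0.9149)
member 1 (0-2): L=0.8890, (cx,cy)=(1.0000,0.0000)
member 2 (1-2): L=1.1038, (cx,cy)=(0.4013,-0.9159)
member 3 (1-3): L=0.9661, (cx,cy)=(0.9999,0.0155)
member 4 (2-3): L=1.1516, (cx,cy)=(0.4541,0.8909)
member 5 (2-4): L=1.0070, (cx,cy)=(1.0000,0.0000)
member 6 (3-4): L=1.1344, (cx,cy)=(0.4266,-0.9044)
member 7 (3-5): L=0.8919, (cx,cy)=(0.9957,0.0931)
member 8 (4-5): L=1.1803, (cx,cy)=(0.3423,0.9396)
solve A·x = −loads:
  F[0-1] = -245.2102 N (compression)
  F[0-2] = -957.6188 N (compression)
  F[1-2] = +241.6204 N (tension)
  F[1-3] = -195.9672 N (compression)
  F[2-3] = +225.7234 N (tension)
  F[2-4] = +93.4320 N (tension)
  F[3-4] = -218.9919 N (compression)
  F[3-5] = +0.0000 N (tension)
  F[4-5] = -0.0000 N (compression)
  Rx@0 = +1056.5900 N
  Ry@0 = +224.3496 N
  Ry@4 = +198.0604 N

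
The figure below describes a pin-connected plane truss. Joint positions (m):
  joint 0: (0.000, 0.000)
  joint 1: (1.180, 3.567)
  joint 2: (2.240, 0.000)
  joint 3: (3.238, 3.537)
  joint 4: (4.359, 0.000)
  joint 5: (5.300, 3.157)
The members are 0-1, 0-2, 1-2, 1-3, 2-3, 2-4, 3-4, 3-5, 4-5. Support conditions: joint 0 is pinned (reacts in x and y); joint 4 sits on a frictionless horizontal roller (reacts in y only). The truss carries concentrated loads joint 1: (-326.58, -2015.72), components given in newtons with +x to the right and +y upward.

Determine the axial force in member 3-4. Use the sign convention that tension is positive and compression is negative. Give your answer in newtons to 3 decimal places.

N=6 nodes, M=9 members, R=3 reactions → 2N=12, M+R=12
member 0 (0-1): L=3.7571, (cx,cy)=(0.3141,0.9494)
member 1 (0-2): L=2.2400, (cx,cy)=(1.0000,0.0000)
member 2 (1-2): L=3.7212, (cx,cy)=(0.2849,-0.9586)
member 3 (1-3): L=2.0582, (cx,cy)=(0.9999,-0.0146)
member 4 (2-3): L=3.6751, (cx,cy)=(0.2716,0.9624)
member 5 (2-4): L=2.1190, (cx,cy)=(1.0000,0.0000)
member 6 (3-4): L=3.7104, (cx,cy)=(0.3021,-0.9533)
member 7 (3-5): L=2.0967, (cx,cy)=(0.9834,-0.1812)
member 8 (4-5): L=3.2943, (cx,cy)=(0.2856,0.9583)
solve A·x = −loads:
  F[0-1] = -1829.8921 N (compression)
  F[0-2] = +248.1361 N (tension)
  F[1-2] = -287.9287 N (compression)
  F[1-3] = -166.1353 N (compression)
  F[2-3] = +286.7762 N (tension)
  F[2-4] = +88.2415 N (tension)
  F[3-4] = -292.0702 N (compression)
  F[3-5] = +0.0000 N (tension)
  F[4-5] = -0.0000 N (compression)
  Rx@0 = +326.5800 N
  Ry@0 = +1737.2986 N
  Ry@4 = +278.4214 N

-292.070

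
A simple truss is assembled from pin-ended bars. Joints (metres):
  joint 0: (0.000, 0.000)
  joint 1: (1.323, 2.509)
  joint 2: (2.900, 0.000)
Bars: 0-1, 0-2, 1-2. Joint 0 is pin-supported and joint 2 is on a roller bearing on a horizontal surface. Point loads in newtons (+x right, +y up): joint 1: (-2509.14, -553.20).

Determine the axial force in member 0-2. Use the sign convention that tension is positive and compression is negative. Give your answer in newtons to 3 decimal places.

N=3 nodes, M=3 members, R=3 reactions → 2N=6, M+R=6
member 0 (0-1): L=2.8364, (cx,cy)=(0.4664,0.8846)
member 1 (0-2): L=2.9000, (cx,cy)=(1.0000,0.0000)
member 2 (1-2): L=2.9634, (cx,cy)=(0.5322,-0.8466)
solve A·x = −loads:
  F[0-1] = -2794.2358 N (compression)
  F[0-2] = -1205.8268 N (compression)
  F[1-2] = +2265.9493 N (tension)
  Rx@0 = +2509.1400 N
  Ry@0 = +2471.6651 N
  Ry@2 = -1918.4651 N

-1205.827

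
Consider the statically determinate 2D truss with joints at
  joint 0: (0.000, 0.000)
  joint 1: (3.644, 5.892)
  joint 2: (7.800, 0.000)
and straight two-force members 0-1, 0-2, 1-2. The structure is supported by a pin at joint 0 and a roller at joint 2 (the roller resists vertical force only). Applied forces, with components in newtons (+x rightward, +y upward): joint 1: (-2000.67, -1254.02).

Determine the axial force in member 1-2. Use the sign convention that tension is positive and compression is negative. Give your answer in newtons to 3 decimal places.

N=3 nodes, M=3 members, R=3 reactions → 2N=6, M+R=6
member 0 (0-1): L=6.9278, (cx,cy)=(0.5260,0.8505)
member 1 (0-2): L=7.8000, (cx,cy)=(1.0000,0.0000)
member 2 (1-2): L=7.2103, (cx,cy)=(0.5764,-0.8172)
solve A·x = −loads:
  F[0-1] = -2562.5836 N (compression)
  F[0-2] = -652.7593 N (compression)
  F[1-2] = +1132.4762 N (tension)
  Rx@0 = +2000.6700 N
  Ry@0 = +2179.4429 N
  Ry@2 = -925.4229 N

1132.476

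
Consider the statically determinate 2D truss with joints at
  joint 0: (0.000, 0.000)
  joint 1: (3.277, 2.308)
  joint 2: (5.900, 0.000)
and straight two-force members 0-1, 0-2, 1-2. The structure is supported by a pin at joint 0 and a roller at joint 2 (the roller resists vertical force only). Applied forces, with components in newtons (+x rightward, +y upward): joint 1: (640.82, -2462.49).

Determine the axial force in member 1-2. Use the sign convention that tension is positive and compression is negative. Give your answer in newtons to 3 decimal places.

N=3 nodes, M=3 members, R=3 reactions → 2N=6, M+R=6
member 0 (0-1): L=4.0082, (cx,cy)=(0.8176,0.5758)
member 1 (0-2): L=5.9000, (cx,cy)=(1.0000,0.0000)
member 2 (1-2): L=3.4939, (cx,cy)=(0.7507,-0.6606)
solve A·x = −loads:
  F[0-1] = -1465.8803 N (compression)
  F[0-2] = +1839.2884 N (tension)
  F[1-2] = -2449.9424 N (compression)
  Rx@0 = -640.8200 N
  Ry@0 = +844.0845 N
  Ry@2 = +1618.4055 N

-2449.942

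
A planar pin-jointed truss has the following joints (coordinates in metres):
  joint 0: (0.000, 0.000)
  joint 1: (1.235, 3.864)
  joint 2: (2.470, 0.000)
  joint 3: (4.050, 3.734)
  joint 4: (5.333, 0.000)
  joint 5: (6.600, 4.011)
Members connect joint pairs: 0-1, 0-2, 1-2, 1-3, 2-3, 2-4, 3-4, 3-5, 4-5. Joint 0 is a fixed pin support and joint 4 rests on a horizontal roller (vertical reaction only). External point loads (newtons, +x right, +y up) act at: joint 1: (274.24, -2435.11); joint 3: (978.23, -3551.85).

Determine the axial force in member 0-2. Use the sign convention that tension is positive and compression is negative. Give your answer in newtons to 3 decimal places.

1841.225

N=6 nodes, M=9 members, R=3 reactions → 2N=12, M+R=12
member 0 (0-1): L=4.0566, (cx,cy)=(0.3044,0.9525)
member 1 (0-2): L=2.4700, (cx,cy)=(1.0000,0.0000)
member 2 (1-2): L=4.0566, (cx,cy)=(0.3044,-0.9525)
member 3 (1-3): L=2.8180, (cx,cy)=(0.9989,-0.0461)
member 4 (2-3): L=4.0545, (cx,cy)=(0.3897,0.9209)
member 5 (2-4): L=2.8630, (cx,cy)=(1.0000,0.0000)
member 6 (3-4): L=3.9483, (cx,cy)=(0.3250,-0.9457)
member 7 (3-5): L=2.5650, (cx,cy)=(0.9942,0.1080)
member 8 (4-5): L=4.2064, (cx,cy)=(0.3012,0.9536)
solve A·x = −loads:
  F[0-1] = -1933.8651 N (compression)
  F[0-2] = +1841.2251 N (tension)
  F[1-2] = -589.4606 N (compression)
  F[1-3] = -684.2654 N (compression)
  F[2-3] = +609.6757 N (tension)
  F[2-4] = +1424.1834 N (tension)
  F[3-4] = -4382.7454 N (compression)
  F[3-5] = +0.0000 N (tension)
  F[4-5] = +0.0000 N (tension)
  Rx@0 = -1252.4700 N
  Ry@0 = +1842.0645 N
  Ry@4 = +4144.8955 N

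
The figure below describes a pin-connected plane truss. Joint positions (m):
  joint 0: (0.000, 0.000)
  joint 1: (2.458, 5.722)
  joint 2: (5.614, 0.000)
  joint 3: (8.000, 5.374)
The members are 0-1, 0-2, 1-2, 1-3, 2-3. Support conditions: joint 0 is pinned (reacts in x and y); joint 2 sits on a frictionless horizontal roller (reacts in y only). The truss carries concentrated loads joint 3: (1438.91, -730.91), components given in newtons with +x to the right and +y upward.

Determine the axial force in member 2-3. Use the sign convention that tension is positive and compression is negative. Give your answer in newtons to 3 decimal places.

-681.844

N=4 nodes, M=5 members, R=3 reactions → 2N=8, M+R=8
member 0 (0-1): L=6.2276, (cx,cy)=(0.3947,0.9188)
member 1 (0-2): L=5.6140, (cx,cy)=(1.0000,0.0000)
member 2 (1-2): L=6.5346, (cx,cy)=(0.4830,-0.8756)
member 3 (1-3): L=5.5529, (cx,cy)=(0.9980,-0.0627)
member 4 (2-3): L=5.8799, (cx,cy)=(0.4058,0.9140)
solve A·x = −loads:
  F[0-1] = +1837.1969 N (tension)
  F[0-2] = +713.7787 N (tension)
  F[1-2] = -2050.8050 N (compression)
  F[1-3] = +1718.9754 N (tension)
  F[2-3] = -681.8441 N (compression)
  Rx@0 = -1438.9100 N
  Ry@0 = -1688.0395 N
  Ry@2 = +2418.9495 N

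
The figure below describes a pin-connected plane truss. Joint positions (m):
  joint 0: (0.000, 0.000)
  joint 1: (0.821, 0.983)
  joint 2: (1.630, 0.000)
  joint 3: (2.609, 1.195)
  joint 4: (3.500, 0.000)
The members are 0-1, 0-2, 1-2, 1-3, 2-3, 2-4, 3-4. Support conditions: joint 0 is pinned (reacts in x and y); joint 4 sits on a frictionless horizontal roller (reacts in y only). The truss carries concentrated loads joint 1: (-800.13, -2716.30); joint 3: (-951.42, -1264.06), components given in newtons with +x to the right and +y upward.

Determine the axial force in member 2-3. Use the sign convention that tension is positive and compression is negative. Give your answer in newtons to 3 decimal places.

N=5 nodes, M=7 members, R=3 reactions → 2N=10, M+R=10
member 0 (0-1): L=1.2808, (cx,cy)=(0.6410,0.7675)
member 1 (0-2): L=1.6300, (cx,cy)=(1.0000,0.0000)
member 2 (1-2): L=1.2731, (cx,cy)=(0.6355,-0.7721)
member 3 (1-3): L=1.8005, (cx,cy)=(0.9930,0.1177)
member 4 (2-3): L=1.5448, (cx,cy)=(0.6337,0.7736)
member 5 (2-4): L=1.8700, (cx,cy)=(1.0000,0.0000)
member 6 (3-4): L=1.4906, (cx,cy)=(0.5977,-0.8017)
solve A·x = −loads:
  F[0-1] = -3844.2042 N (compression)
  F[0-2] = +712.6956 N (tension)
  F[1-2] = +43.5174 N (tension)
  F[1-3] = -1703.6195 N (compression)
  F[2-3] = -43.4376 N (compression)
  F[2-4] = +767.8769 N (tension)
  F[3-4] = -1284.6262 N (compression)
  Rx@0 = +1751.5500 N
  Ry@0 = +2950.4914 N
  Ry@4 = +1029.8686 N

-43.438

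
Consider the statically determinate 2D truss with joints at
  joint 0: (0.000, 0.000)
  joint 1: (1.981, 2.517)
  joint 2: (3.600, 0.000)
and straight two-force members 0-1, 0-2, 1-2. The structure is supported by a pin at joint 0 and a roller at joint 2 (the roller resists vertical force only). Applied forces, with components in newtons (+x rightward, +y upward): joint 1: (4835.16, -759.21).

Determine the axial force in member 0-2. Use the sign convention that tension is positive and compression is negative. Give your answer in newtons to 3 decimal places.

N=3 nodes, M=3 members, R=3 reactions → 2N=6, M+R=6
member 0 (0-1): L=3.2031, (cx,cy)=(0.6185,0.7858)
member 1 (0-2): L=3.6000, (cx,cy)=(1.0000,0.0000)
member 2 (1-2): L=2.9927, (cx,cy)=(0.5410,-0.8410)
solve A·x = −loads:
  F[0-1] = +3867.5422 N (tension)
  F[0-2] = +2443.2036 N (tension)
  F[1-2] = -4516.2789 N (compression)
  Rx@0 = -4835.1600 N
  Ry@0 = -3039.1491 N
  Ry@2 = +3798.3591 N

2443.204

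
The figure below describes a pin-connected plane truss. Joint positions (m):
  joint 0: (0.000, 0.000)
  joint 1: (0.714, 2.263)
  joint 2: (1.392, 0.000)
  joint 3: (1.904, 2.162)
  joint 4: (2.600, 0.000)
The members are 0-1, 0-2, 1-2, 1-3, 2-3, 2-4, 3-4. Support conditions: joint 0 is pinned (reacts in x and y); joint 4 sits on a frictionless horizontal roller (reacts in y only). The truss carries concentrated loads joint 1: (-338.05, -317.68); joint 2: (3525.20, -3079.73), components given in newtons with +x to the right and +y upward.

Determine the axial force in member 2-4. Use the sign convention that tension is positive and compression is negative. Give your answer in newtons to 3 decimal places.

464.165

N=5 nodes, M=7 members, R=3 reactions → 2N=10, M+R=10
member 0 (0-1): L=2.3730, (cx,cy)=(0.3009,0.9537)
member 1 (0-2): L=1.3920, (cx,cy)=(1.0000,0.0000)
member 2 (1-2): L=2.3624, (cx,cy)=(0.2870,-0.9579)
member 3 (1-3): L=1.1943, (cx,cy)=(0.9964,-0.0846)
member 4 (2-3): L=2.2218, (cx,cy)=(0.2304,0.9731)
member 5 (2-4): L=1.2080, (cx,cy)=(1.0000,0.0000)
member 6 (3-4): L=2.2713, (cx,cy)=(0.3064,-0.9519)
solve A·x = −loads:
  F[0-1] = -2050.5899 N (compression)
  F[0-2] = +3804.1506 N (tension)
  F[1-2] = +1779.7862 N (tension)
  F[1-3] = -792.5857 N (compression)
  F[2-3] = +1412.8433 N (tension)
  F[2-4] = +464.1652 N (tension)
  F[3-4] = -1514.7179 N (compression)
  Rx@0 = -3187.1500 N
  Ry@0 = +1955.5636 N
  Ry@4 = +1441.8464 N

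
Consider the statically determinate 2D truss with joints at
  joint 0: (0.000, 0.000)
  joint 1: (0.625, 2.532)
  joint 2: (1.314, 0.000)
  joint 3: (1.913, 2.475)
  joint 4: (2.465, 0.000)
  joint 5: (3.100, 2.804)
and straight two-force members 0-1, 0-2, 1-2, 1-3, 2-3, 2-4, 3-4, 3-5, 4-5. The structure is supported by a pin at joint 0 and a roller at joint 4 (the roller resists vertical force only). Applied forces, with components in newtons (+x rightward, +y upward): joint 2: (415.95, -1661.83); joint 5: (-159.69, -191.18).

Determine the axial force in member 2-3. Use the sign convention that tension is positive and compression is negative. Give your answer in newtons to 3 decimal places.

N=6 nodes, M=9 members, R=3 reactions → 2N=12, M+R=12
member 0 (0-1): L=2.6080, (cx,cy)=(0.2396,0.9709)
member 1 (0-2): L=1.3140, (cx,cy)=(1.0000,0.0000)
member 2 (1-2): L=2.6241, (cx,cy)=(0.2626,-0.9649)
member 3 (1-3): L=1.2893, (cx,cy)=(0.9990,-0.0442)
member 4 (2-3): L=2.5465, (cx,cy)=(0.2352,0.9719)
member 5 (2-4): L=1.1510, (cx,cy)=(1.0000,0.0000)
member 6 (3-4): L=2.5358, (cx,cy)=(0.2177,-0.9760)
member 7 (3-5): L=1.2318, (cx,cy)=(0.9637,0.2671)
member 8 (4-5): L=2.8750, (cx,cy)=(0.2209,0.9753)
solve A·x = −loads:
  F[0-1] = -935.6368 N (compression)
  F[0-2] = +480.4830 N (tension)
  F[1-2] = +963.2872 N (tension)
  F[1-3] = -477.6196 N (compression)
  F[2-3] = +753.4843 N (tension)
  F[2-4] = +140.2211 N (tension)
  F[3-4] = -807.2371 N (compression)
  F[3-5] = -128.8722 N (compression)
  F[4-5] = -160.7277 N (compression)
  Rx@0 = -256.2600 N
  Ry@0 = +908.3723 N
  Ry@4 = +944.6377 N

753.484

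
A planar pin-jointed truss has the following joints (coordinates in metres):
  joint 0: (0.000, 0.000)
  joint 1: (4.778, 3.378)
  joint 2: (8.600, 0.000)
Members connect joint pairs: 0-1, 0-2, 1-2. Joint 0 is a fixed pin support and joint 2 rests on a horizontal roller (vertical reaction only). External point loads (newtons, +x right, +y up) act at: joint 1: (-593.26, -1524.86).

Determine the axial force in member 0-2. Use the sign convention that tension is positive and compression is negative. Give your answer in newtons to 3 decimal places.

N=3 nodes, M=3 members, R=3 reactions → 2N=6, M+R=6
member 0 (0-1): L=5.8515, (cx,cy)=(0.8165,0.5773)
member 1 (0-2): L=8.6000, (cx,cy)=(1.0000,0.0000)
member 2 (1-2): L=5.1008, (cx,cy)=(0.7493,-0.6622)
solve A·x = −loads:
  F[0-1] = -1577.5573 N (compression)
  F[0-2] = +694.8808 N (tension)
  F[1-2] = -927.3877 N (compression)
  Rx@0 = +593.2600 N
  Ry@0 = +910.7032 N
  Ry@2 = +614.1568 N

694.881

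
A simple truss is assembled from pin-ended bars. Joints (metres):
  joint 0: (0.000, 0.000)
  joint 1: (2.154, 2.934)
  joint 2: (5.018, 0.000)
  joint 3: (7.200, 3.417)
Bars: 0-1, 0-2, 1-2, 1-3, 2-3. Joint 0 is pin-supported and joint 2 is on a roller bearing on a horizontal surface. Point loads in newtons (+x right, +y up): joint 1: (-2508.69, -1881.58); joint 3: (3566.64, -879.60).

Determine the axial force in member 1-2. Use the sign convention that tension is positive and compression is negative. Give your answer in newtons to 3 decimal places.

N=4 nodes, M=5 members, R=3 reactions → 2N=8, M+R=8
member 0 (0-1): L=3.6398, (cx,cy)=(0.5918,0.8061)
member 1 (0-2): L=5.0180, (cx,cy)=(1.0000,0.0000)
member 2 (1-2): L=4.1001, (cx,cy)=(0.6985,-0.7156)
member 3 (1-3): L=5.0691, (cx,cy)=(0.9955,0.0953)
member 4 (2-3): L=4.0543, (cx,cy)=(0.5382,0.8428)
solve A·x = −loads:
  F[0-1] = +335.5173 N (tension)
  F[0-2] = +859.3934 N (tension)
  F[1-2] = -2419.1872 N (compression)
  F[1-3] = +4417.1921 N (tension)
  F[2-3] = -1543.0235 N (compression)
  Rx@0 = -1057.9500 N
  Ry@0 = -270.4573 N
  Ry@2 = +3031.6373 N

-2419.187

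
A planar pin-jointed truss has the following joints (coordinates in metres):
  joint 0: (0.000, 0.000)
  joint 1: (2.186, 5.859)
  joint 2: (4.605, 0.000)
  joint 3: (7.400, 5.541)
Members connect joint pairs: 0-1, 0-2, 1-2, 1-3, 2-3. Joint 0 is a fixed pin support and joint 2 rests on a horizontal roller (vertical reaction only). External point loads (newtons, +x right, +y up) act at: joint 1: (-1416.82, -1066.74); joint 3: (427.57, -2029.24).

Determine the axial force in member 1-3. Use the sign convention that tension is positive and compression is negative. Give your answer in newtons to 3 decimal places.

1410.467

N=4 nodes, M=5 members, R=3 reactions → 2N=8, M+R=8
member 0 (0-1): L=6.2535, (cx,cy)=(0.3496,0.9369)
member 1 (0-2): L=4.6050, (cx,cy)=(1.0000,0.0000)
member 2 (1-2): L=6.3387, (cx,cy)=(0.3816,-0.9243)
member 3 (1-3): L=5.2237, (cx,cy)=(0.9981,-0.0609)
member 4 (2-3): L=6.2060, (cx,cy)=(0.4504,0.8928)
solve A·x = −loads:
  F[0-1] = -658.4105 N (compression)
  F[0-2] = -759.0938 N (compression)
  F[1-2] = -579.5959 N (compression)
  F[1-3] = +1410.4666 N (tension)
  F[2-3] = -2176.6165 N (compression)
  Rx@0 = +989.2500 N
  Ry@0 = +616.8732 N
  Ry@2 = +2479.1068 N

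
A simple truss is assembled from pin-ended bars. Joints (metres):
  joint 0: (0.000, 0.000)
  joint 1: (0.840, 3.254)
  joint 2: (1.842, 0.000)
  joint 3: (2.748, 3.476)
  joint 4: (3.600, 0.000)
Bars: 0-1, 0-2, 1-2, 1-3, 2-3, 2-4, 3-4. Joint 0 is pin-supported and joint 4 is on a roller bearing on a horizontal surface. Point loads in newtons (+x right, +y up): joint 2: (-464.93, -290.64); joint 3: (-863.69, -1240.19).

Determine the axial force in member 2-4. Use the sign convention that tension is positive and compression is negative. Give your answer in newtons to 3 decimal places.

64.083

N=5 nodes, M=7 members, R=3 reactions → 2N=10, M+R=10
member 0 (0-1): L=3.3607, (cx,cy)=(0.2500,0.9683)
member 1 (0-2): L=1.8420, (cx,cy)=(1.0000,0.0000)
member 2 (1-2): L=3.4048, (cx,cy)=(0.2943,-0.9557)
member 3 (1-3): L=1.9209, (cx,cy)=(0.9933,0.1156)
member 4 (2-3): L=3.5921, (cx,cy)=(0.2522,0.9677)
member 5 (2-4): L=1.7580, (cx,cy)=(1.0000,0.0000)
member 6 (3-4): L=3.5789, (cx,cy)=(0.2381,-0.9712)
solve A·x = −loads:
  F[0-1] = -1310.9941 N (compression)
  F[0-2] = -1000.9370 N (compression)
  F[1-2] = +1243.7458 N (tension)
  F[1-3] = -698.3876 N (compression)
  F[2-3] = -928.0299 N (compression)
  F[2-4] = +64.0835 N (tension)
  F[3-4] = -269.1877 N (compression)
  Rx@0 = +1328.6200 N
  Ry@0 = +1269.3815 N
  Ry@4 = +261.4485 N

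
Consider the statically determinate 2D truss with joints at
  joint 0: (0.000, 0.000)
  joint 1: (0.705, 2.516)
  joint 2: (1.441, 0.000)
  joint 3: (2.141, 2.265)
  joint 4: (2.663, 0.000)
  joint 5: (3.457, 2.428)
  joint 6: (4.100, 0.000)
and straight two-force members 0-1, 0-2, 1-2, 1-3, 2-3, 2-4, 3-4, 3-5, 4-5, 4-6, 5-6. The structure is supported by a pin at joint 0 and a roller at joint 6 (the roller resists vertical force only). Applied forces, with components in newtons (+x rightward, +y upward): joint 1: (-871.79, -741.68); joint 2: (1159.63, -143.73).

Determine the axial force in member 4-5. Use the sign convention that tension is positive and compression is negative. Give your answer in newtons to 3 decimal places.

-404.224

N=7 nodes, M=11 members, R=3 reactions → 2N=14, M+R=14
member 0 (0-1): L=2.6129, (cx,cy)=(0.2698,0.9629)
member 1 (0-2): L=1.4410, (cx,cy)=(1.0000,0.0000)
member 2 (1-2): L=2.6214, (cx,cy)=(0.2808,-0.9598)
member 3 (1-3): L=1.4578, (cx,cy)=(0.9851,-0.1722)
member 4 (2-3): L=2.3707, (cx,cy)=(0.2953,0.9554)
member 5 (2-4): L=1.2220, (cx,cy)=(1.0000,0.0000)
member 6 (3-4): L=2.3244, (cx,cy)=(0.2246,-0.9745)
member 7 (3-5): L=1.3261, (cx,cy)=(0.9924,0.1229)
member 8 (4-5): L=2.5545, (cx,cy)=(0.3108,0.9505)
member 9 (4-6): L=1.4370, (cx,cy)=(1.0000,0.0000)
member 10 (5-6): L=2.5117, (cx,cy)=(0.2560,-0.9667)
solve A·x = −loads:
  F[0-1] = -1290.1930 N (compression)
  F[0-2] = +635.9527 N (tension)
  F[1-2] = +449.2449 N (tension)
  F[1-3] = +403.5737 N (tension)
  F[2-3] = -300.8595 N (compression)
  F[2-4] = -308.7114 N (compression)
  F[3-4] = +394.2738 N (tension)
  F[3-5] = +221.8491 N (tension)
  F[4-5] = -404.2244 N (compression)
  F[4-6] = -94.5254 N (compression)
  F[5-6] = +369.2371 N (tension)
  Rx@0 = -287.8400 N
  Ry@0 = +1242.3428 N
  Ry@6 = -356.9328 N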